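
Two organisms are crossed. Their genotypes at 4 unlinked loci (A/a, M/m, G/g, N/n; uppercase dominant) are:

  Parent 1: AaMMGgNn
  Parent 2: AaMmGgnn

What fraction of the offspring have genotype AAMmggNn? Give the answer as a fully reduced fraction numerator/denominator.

AaMMGgNn gametes: AMGN×2, AMGn×2, AMgN×2, AMgn×2, aMGN×2, aMGn×2, aMgN×2, aMgn×2
AaMmGgnn gametes: AMGn×2, AMgn×2, AmGn×2, Amgn×2, aMGn×2, aMgn×2, amGn×2, amgn×2
AaMMGgNn×AaMmGgnn grid (16·16=256): AAMMGGNn=4 AAMMGGnn=4 AAMMGgNn=8 AAMMGgnn=8 AAMMggNn=4 AAMMggnn=4 AAMmGGNn=4 AAMmGGnn=4 AAMmGgNn=8 AAMmGgnn=8 AAMmggNn=4 AAMmggnn=4 AaMMGGNn=8 AaMMGGnn=8 AaMMGgNn=16 AaMMGgnn=16 AaMMggNn=8 AaMMggnn=8 AaMmGGNn=8 AaMmGGnn=8 AaMmGgNn=16 AaMmGgnn=16 AaMmggNn=8 AaMmggnn=8 aaMMGGNn=4 aaMMGGnn=4 aaMMGgNn=8 aaMMGgnn=8 aaMMggNn=4 aaMMggnn=4 aaMmGGNn=4 aaMmGGnn=4 aaMmGgNn=8 aaMmGgnn=8 aaMmggNn=4 aaMmggnn=4
AAMmggNn hits 4/256; gcd=4; 4÷4/256÷4 = 1/64

P(AAMmggNn) = 1/64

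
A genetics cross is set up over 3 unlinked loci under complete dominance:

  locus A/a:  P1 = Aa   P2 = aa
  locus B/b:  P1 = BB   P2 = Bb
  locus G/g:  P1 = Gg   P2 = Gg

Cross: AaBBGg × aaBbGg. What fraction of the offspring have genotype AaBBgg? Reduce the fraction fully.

P(AaBBgg) = 1/16

AaBBGg gametes: ABG×2, ABg×2, aBG×2, aBg×2
aaBbGg gametes: aBG×2, aBg×2, abG×2, abg×2
AaBBGg×aaBbGg grid (8·8=64): AaBBGG=4 AaBBGg=8 AaBBgg=4 AaBbGG=4 AaBbGg=8 AaBbgg=4 aaBBGG=4 aaBBGg=8 aaBBgg=4 aaBbGG=4 aaBbGg=8 aaBbgg=4
AaBBgg hits 4/64; gcd=4; 4÷4/64÷4 = 1/16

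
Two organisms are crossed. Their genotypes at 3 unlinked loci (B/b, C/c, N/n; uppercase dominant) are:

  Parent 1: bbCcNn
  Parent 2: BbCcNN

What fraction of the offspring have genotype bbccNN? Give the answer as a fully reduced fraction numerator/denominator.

P(bbccNN) = 1/16

bbCcNn gametes: bCN×2, bCn×2, bcN×2, bcn×2
BbCcNN gametes: BCN×2, BcN×2, bCN×2, bcN×2
bbCcNn×BbCcNN grid (8·8=64): BbCCNN=4 BbCCNn=4 BbCcNN=8 BbCcNn=8 BbccNN=4 BbccNn=4 bbCCNN=4 bbCCNn=4 bbCcNN=8 bbCcNn=8 bbccNN=4 bbccNn=4
bbccNN hits 4/64; gcd=4; 4÷4/64÷4 = 1/16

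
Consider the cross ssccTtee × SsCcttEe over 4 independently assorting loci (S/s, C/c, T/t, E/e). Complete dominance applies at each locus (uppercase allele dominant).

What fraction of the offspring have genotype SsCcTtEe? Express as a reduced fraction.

ssccTtee gametes: scTe×8, scte×8
SsCcttEe gametes: SCtE×2, SCte×2, SctE×2, Scte×2, sCtE×2, sCte×2, sctE×2, scte×2
ssccTtee×SsCcttEe grid (16·16=256): SsCcTtEe=16 SsCcTtee=16 SsCcttEe=16 SsCcttee=16 SsccTtEe=16 SsccTtee=16 SsccttEe=16 Ssccttee=16 ssCcTtEe=16 ssCcTtee=16 ssCcttEe=16 ssCcttee=16 ssccTtEe=16 ssccTtee=16 ssccttEe=16 ssccttee=16
SsCcTtEe hits 16/256; gcd=16; 16÷16/256÷16 = 1/16

P(SsCcTtEe) = 1/16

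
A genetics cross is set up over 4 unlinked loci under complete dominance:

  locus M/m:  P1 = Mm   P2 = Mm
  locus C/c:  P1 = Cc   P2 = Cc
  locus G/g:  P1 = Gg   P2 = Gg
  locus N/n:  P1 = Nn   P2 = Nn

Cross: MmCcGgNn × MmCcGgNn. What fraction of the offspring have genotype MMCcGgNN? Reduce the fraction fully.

P(MMCcGgNN) = 1/64

MmCcGgNn gametes: MCGN×1, MCGn×1, MCgN×1, MCgn×1, McGN×1, McGn×1, McgN×1, Mcgn×1, mCGN×1, mCGn×1, mCgN×1, mCgn×1, mcGN×1, mcGn×1, mcgN×1, mcgn×1
MmCcGgNn gametes: MCGN×1, MCGn×1, MCgN×1, MCgn×1, McGN×1, McGn×1, McgN×1, Mcgn×1, mCGN×1, mCGn×1, mCgN×1, mCgn×1, mcGN×1, mcGn×1, mcgN×1, mcgn×1
MmCcGgNn×MmCcGgNn grid (16·16=256): MMCCGGNN=1 MMCCGGNn=2 MMCCGGnn=1 MMCCGgNN=2 MMCCGgNn=4 MMCCGgnn=2 MMCCggNN=1 MMCCggNn=2 MMCCggnn=1 MMCcGGNN=2 MMCcGGNn=4 MMCcGGnn=2 MMCcGgNN=4 MMCcGgNn=8 MMCcGgnn=4 MMCcggNN=2 MMCcggNn=4 MMCcggnn=2 MMccGGNN=1 MMccGGNn=2 MMccGGnn=1 MMccGgNN=2 MMccGgNn=4 MMccGgnn=2 MMccggNN=1 MMccggNn=2 MMccggnn=1 MmCCGGNN=2 MmCCGGNn=4 MmCCGGnn=2 MmCCGgNN=4 MmCCGgNn=8 MmCCGgnn=4 MmCCggNN=2 MmCCggNn=4 MmCCggnn=2 MmCcGGNN=4 MmCcGGNn=8 MmCcGGnn=4 MmCcGgNN=8 MmCcGgNn=16 MmCcGgnn=8 MmCcggNN=4 MmCcggNn=8 MmCcggnn=4 MmccGGNN=2 MmccGGNn=4 MmccGGnn=2 MmccGgNN=4 MmccGgNn=8 MmccGgnn=4 MmccggNN=2 MmccggNn=4 Mmccggnn=2 mmCCGGNN=1 mmCCGGNn=2 mmCCGGnn=1 mmCCGgNN=2 mmCCGgNn=4 mmCCGgnn=2 mmCCggNN=1 mmCCggNn=2 mmCCggnn=1 mmCcGGNN=2 mmCcGGNn=4 mmCcGGnn=2 mmCcGgNN=4 mmCcGgNn=8 mmCcGgnn=4 mmCcggNN=2 mmCcggNn=4 mmCcggnn=2 mmccGGNN=1 mmccGGNn=2 mmccGGnn=1 mmccGgNN=2 mmccGgNn=4 mmccGgnn=2 mmccggNN=1 mmccggNn=2 mmccggnn=1
MMCcGgNN hits 4/256; gcd=4; 4÷4/256÷4 = 1/64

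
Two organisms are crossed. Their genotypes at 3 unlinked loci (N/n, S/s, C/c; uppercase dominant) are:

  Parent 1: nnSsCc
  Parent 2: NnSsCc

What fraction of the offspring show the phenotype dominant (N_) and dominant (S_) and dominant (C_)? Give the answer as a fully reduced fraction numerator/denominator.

nnSsCc gametes: nSC×2, nSc×2, nsC×2, nsc×2
NnSsCc gametes: NSC×1, NSc×1, NsC×1, Nsc×1, nSC×1, nSc×1, nsC×1, nsc×1
nnSsCc×NnSsCc grid (8·8=64): NnSSCC=2 NnSSCc=4 NnSScc=2 NnSsCC=4 NnSsCc=8 NnSscc=4 NnssCC=2 NnssCc=4 Nnsscc=2 nnSSCC=2 nnSSCc=4 nnSScc=2 nnSsCC=4 nnSsCc=8 nnSscc=4 nnssCC=2 nnssCc=4 nnsscc=2
N_ S_ C_ hits 18/64; gcd=2; 18÷2/64÷2 = 9/32

P(N_ S_ C_) = 9/32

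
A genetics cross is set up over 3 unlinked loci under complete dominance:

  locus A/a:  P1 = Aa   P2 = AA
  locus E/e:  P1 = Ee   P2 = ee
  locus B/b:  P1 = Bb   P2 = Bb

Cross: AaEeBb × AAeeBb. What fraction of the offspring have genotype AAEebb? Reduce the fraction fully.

P(AAEebb) = 1/16

AaEeBb gametes: AEB×1, AEb×1, AeB×1, Aeb×1, aEB×1, aEb×1, aeB×1, aeb×1
AAeeBb gametes: AeB×4, Aeb×4
AaEeBb×AAeeBb grid (8·8=64): AAEeBB=4 AAEeBb=8 AAEebb=4 AAeeBB=4 AAeeBb=8 AAeebb=4 AaEeBB=4 AaEeBb=8 AaEebb=4 AaeeBB=4 AaeeBb=8 Aaeebb=4
AAEebb hits 4/64; gcd=4; 4÷4/64÷4 = 1/16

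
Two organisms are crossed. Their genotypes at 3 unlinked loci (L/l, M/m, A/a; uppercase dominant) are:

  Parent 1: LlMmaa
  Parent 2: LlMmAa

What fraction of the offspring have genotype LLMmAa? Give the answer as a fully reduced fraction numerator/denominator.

P(LLMmAa) = 1/16

LlMmaa gametes: LMa×2, Lma×2, lMa×2, lma×2
LlMmAa gametes: LMA×1, LMa×1, LmA×1, Lma×1, lMA×1, lMa×1, lmA×1, lma×1
LlMmaa×LlMmAa grid (8·8=64): LLMMAa=2 LLMMaa=2 LLMmAa=4 LLMmaa=4 LLmmAa=2 LLmmaa=2 LlMMAa=4 LlMMaa=4 LlMmAa=8 LlMmaa=8 LlmmAa=4 Llmmaa=4 llMMAa=2 llMMaa=2 llMmAa=4 llMmaa=4 llmmAa=2 llmmaa=2
LLMmAa hits 4/64; gcd=4; 4÷4/64÷4 = 1/16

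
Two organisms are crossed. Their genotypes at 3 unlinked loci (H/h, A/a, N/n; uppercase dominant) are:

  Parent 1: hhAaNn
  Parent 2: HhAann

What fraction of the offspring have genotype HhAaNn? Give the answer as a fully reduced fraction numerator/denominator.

hhAaNn gametes: hAN×2, hAn×2, haN×2, han×2
HhAann gametes: HAn×2, Han×2, hAn×2, han×2
hhAaNn×HhAann grid (8·8=64): HhAANn=4 HhAAnn=4 HhAaNn=8 HhAann=8 HhaaNn=4 Hhaann=4 hhAANn=4 hhAAnn=4 hhAaNn=8 hhAann=8 hhaaNn=4 hhaann=4
HhAaNn hits 8/64; gcd=8; 8÷8/64÷8 = 1/8

P(HhAaNn) = 1/8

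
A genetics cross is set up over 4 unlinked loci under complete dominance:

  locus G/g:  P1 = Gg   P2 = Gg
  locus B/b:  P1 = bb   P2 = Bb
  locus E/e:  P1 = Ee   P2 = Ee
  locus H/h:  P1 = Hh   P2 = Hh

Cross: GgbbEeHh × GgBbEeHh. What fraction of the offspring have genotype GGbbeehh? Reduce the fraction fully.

P(GGbbeehh) = 1/128

GgbbEeHh gametes: GbEH×2, GbEh×2, GbeH×2, Gbeh×2, gbEH×2, gbEh×2, gbeH×2, gbeh×2
GgBbEeHh gametes: GBEH×1, GBEh×1, GBeH×1, GBeh×1, GbEH×1, GbEh×1, GbeH×1, Gbeh×1, gBEH×1, gBEh×1, gBeH×1, gBeh×1, gbEH×1, gbEh×1, gbeH×1, gbeh×1
GgbbEeHh×GgBbEeHh grid (16·16=256): GGBbEEHH=2 GGBbEEHh=4 GGBbEEhh=2 GGBbEeHH=4 GGBbEeHh=8 GGBbEehh=4 GGBbeeHH=2 GGBbeeHh=4 GGBbeehh=2 GGbbEEHH=2 GGbbEEHh=4 GGbbEEhh=2 GGbbEeHH=4 GGbbEeHh=8 GGbbEehh=4 GGbbeeHH=2 GGbbeeHh=4 GGbbeehh=2 GgBbEEHH=4 GgBbEEHh=8 GgBbEEhh=4 GgBbEeHH=8 GgBbEeHh=16 GgBbEehh=8 GgBbeeHH=4 GgBbeeHh=8 GgBbeehh=4 GgbbEEHH=4 GgbbEEHh=8 GgbbEEhh=4 GgbbEeHH=8 GgbbEeHh=16 GgbbEehh=8 GgbbeeHH=4 GgbbeeHh=8 Ggbbeehh=4 ggBbEEHH=2 ggBbEEHh=4 ggBbEEhh=2 ggBbEeHH=4 ggBbEeHh=8 ggBbEehh=4 ggBbeeHH=2 ggBbeeHh=4 ggBbeehh=2 ggbbEEHH=2 ggbbEEHh=4 ggbbEEhh=2 ggbbEeHH=4 ggbbEeHh=8 ggbbEehh=4 ggbbeeHH=2 ggbbeeHh=4 ggbbeehh=2
GGbbeehh hits 2/256; gcd=2; 2÷2/256÷2 = 1/128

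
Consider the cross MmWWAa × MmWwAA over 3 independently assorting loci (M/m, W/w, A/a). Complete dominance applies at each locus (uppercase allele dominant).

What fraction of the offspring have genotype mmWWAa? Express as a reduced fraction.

MmWWAa gametes: MWA×2, MWa×2, mWA×2, mWa×2
MmWwAA gametes: MWA×2, MwA×2, mWA×2, mwA×2
MmWWAa×MmWwAA grid (8·8=64): MMWWAA=4 MMWWAa=4 MMWwAA=4 MMWwAa=4 MmWWAA=8 MmWWAa=8 MmWwAA=8 MmWwAa=8 mmWWAA=4 mmWWAa=4 mmWwAA=4 mmWwAa=4
mmWWAa hits 4/64; gcd=4; 4÷4/64÷4 = 1/16

P(mmWWAa) = 1/16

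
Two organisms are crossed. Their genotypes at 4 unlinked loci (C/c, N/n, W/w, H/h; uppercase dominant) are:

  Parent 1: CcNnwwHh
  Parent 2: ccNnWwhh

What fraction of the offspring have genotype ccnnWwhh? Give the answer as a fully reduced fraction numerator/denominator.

P(ccnnWwhh) = 1/32

CcNnwwHh gametes: CNwH×2, CNwh×2, CnwH×2, Cnwh×2, cNwH×2, cNwh×2, cnwH×2, cnwh×2
ccNnWwhh gametes: cNWh×4, cNwh×4, cnWh×4, cnwh×4
CcNnwwHh×ccNnWwhh grid (16·16=256): CcNNWwHh=8 CcNNWwhh=8 CcNNwwHh=8 CcNNwwhh=8 CcNnWwHh=16 CcNnWwhh=16 CcNnwwHh=16 CcNnwwhh=16 CcnnWwHh=8 CcnnWwhh=8 CcnnwwHh=8 Ccnnwwhh=8 ccNNWwHh=8 ccNNWwhh=8 ccNNwwHh=8 ccNNwwhh=8 ccNnWwHh=16 ccNnWwhh=16 ccNnwwHh=16 ccNnwwhh=16 ccnnWwHh=8 ccnnWwhh=8 ccnnwwHh=8 ccnnwwhh=8
ccnnWwhh hits 8/256; gcd=8; 8÷8/256÷8 = 1/32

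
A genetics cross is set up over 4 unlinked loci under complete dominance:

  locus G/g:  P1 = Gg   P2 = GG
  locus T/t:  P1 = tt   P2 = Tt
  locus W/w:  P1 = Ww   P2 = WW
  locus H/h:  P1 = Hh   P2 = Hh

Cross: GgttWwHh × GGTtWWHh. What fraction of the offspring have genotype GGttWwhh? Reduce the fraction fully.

GgttWwHh gametes: GtWH×2, GtWh×2, GtwH×2, Gtwh×2, gtWH×2, gtWh×2, gtwH×2, gtwh×2
GGTtWWHh gametes: GTWH×4, GTWh×4, GtWH×4, GtWh×4
GgttWwHh×GGTtWWHh grid (16·16=256): GGTtWWHH=8 GGTtWWHh=16 GGTtWWhh=8 GGTtWwHH=8 GGTtWwHh=16 GGTtWwhh=8 GGttWWHH=8 GGttWWHh=16 GGttWWhh=8 GGttWwHH=8 GGttWwHh=16 GGttWwhh=8 GgTtWWHH=8 GgTtWWHh=16 GgTtWWhh=8 GgTtWwHH=8 GgTtWwHh=16 GgTtWwhh=8 GgttWWHH=8 GgttWWHh=16 GgttWWhh=8 GgttWwHH=8 GgttWwHh=16 GgttWwhh=8
GGttWwhh hits 8/256; gcd=8; 8÷8/256÷8 = 1/32

P(GGttWwhh) = 1/32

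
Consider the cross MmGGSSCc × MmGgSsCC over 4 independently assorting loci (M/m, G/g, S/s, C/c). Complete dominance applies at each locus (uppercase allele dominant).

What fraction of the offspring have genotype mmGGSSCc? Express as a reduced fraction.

MmGGSSCc gametes: MGSC×4, MGSc×4, mGSC×4, mGSc×4
MmGgSsCC gametes: MGSC×2, MGsC×2, MgSC×2, MgsC×2, mGSC×2, mGsC×2, mgSC×2, mgsC×2
MmGGSSCc×MmGgSsCC grid (16·16=256): MMGGSSCC=8 MMGGSSCc=8 MMGGSsCC=8 MMGGSsCc=8 MMGgSSCC=8 MMGgSSCc=8 MMGgSsCC=8 MMGgSsCc=8 MmGGSSCC=16 MmGGSSCc=16 MmGGSsCC=16 MmGGSsCc=16 MmGgSSCC=16 MmGgSSCc=16 MmGgSsCC=16 MmGgSsCc=16 mmGGSSCC=8 mmGGSSCc=8 mmGGSsCC=8 mmGGSsCc=8 mmGgSSCC=8 mmGgSSCc=8 mmGgSsCC=8 mmGgSsCc=8
mmGGSSCc hits 8/256; gcd=8; 8÷8/256÷8 = 1/32

P(mmGGSSCc) = 1/32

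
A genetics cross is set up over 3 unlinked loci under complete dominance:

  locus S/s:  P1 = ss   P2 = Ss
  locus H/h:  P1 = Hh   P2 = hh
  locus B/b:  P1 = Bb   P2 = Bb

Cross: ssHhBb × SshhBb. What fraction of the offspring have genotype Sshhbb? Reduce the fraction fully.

ssHhBb gametes: sHB×2, sHb×2, shB×2, shb×2
SshhBb gametes: ShB×2, Shb×2, shB×2, shb×2
ssHhBb×SshhBb grid (8·8=64): SsHhBB=4 SsHhBb=8 SsHhbb=4 SshhBB=4 SshhBb=8 Sshhbb=4 ssHhBB=4 ssHhBb=8 ssHhbb=4 sshhBB=4 sshhBb=8 sshhbb=4
Sshhbb hits 4/64; gcd=4; 4÷4/64÷4 = 1/16

P(Sshhbb) = 1/16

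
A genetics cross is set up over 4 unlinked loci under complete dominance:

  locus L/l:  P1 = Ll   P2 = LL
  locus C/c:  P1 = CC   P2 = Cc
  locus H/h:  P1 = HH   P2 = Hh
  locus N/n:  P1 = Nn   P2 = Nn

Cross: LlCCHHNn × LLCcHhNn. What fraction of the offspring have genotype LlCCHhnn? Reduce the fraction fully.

LlCCHHNn gametes: LCHN×4, LCHn×4, lCHN×4, lCHn×4
LLCcHhNn gametes: LCHN×2, LCHn×2, LChN×2, LChn×2, LcHN×2, LcHn×2, LchN×2, Lchn×2
LlCCHHNn×LLCcHhNn grid (16·16=256): LLCCHHNN=8 LLCCHHNn=16 LLCCHHnn=8 LLCCHhNN=8 LLCCHhNn=16 LLCCHhnn=8 LLCcHHNN=8 LLCcHHNn=16 LLCcHHnn=8 LLCcHhNN=8 LLCcHhNn=16 LLCcHhnn=8 LlCCHHNN=8 LlCCHHNn=16 LlCCHHnn=8 LlCCHhNN=8 LlCCHhNn=16 LlCCHhnn=8 LlCcHHNN=8 LlCcHHNn=16 LlCcHHnn=8 LlCcHhNN=8 LlCcHhNn=16 LlCcHhnn=8
LlCCHhnn hits 8/256; gcd=8; 8÷8/256÷8 = 1/32

P(LlCCHhnn) = 1/32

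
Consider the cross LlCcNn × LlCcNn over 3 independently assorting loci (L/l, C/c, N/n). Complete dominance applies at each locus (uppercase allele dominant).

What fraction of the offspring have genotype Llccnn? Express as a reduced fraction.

LlCcNn gametes: LCN×1, LCn×1, LcN×1, Lcn×1, lCN×1, lCn×1, lcN×1, lcn×1
LlCcNn gametes: LCN×1, LCn×1, LcN×1, Lcn×1, lCN×1, lCn×1, lcN×1, lcn×1
LlCcNn×LlCcNn grid (8·8=64): LLCCNN=1 LLCCNn=2 LLCCnn=1 LLCcNN=2 LLCcNn=4 LLCcnn=2 LLccNN=1 LLccNn=2 LLccnn=1 LlCCNN=2 LlCCNn=4 LlCCnn=2 LlCcNN=4 LlCcNn=8 LlCcnn=4 LlccNN=2 LlccNn=4 Llccnn=2 llCCNN=1 llCCNn=2 llCCnn=1 llCcNN=2 llCcNn=4 llCcnn=2 llccNN=1 llccNn=2 llccnn=1
Llccnn hits 2/64; gcd=2; 2÷2/64÷2 = 1/32

P(Llccnn) = 1/32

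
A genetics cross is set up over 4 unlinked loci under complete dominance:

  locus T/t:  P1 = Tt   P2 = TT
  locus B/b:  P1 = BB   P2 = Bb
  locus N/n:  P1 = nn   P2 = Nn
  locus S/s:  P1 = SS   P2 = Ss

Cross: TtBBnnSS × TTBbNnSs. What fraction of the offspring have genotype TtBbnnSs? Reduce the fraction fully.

TtBBnnSS gametes: TBnS×8, tBnS×8
TTBbNnSs gametes: TBNS×2, TBNs×2, TBnS×2, TBns×2, TbNS×2, TbNs×2, TbnS×2, Tbns×2
TtBBnnSS×TTBbNnSs grid (16·16=256): TTBBNnSS=16 TTBBNnSs=16 TTBBnnSS=16 TTBBnnSs=16 TTBbNnSS=16 TTBbNnSs=16 TTBbnnSS=16 TTBbnnSs=16 TtBBNnSS=16 TtBBNnSs=16 TtBBnnSS=16 TtBBnnSs=16 TtBbNnSS=16 TtBbNnSs=16 TtBbnnSS=16 TtBbnnSs=16
TtBbnnSs hits 16/256; gcd=16; 16÷16/256÷16 = 1/16

P(TtBbnnSs) = 1/16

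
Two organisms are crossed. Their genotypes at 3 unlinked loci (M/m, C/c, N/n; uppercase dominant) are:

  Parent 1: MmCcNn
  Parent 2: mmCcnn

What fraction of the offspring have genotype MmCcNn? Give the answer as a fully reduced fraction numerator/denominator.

MmCcNn gametes: MCN×1, MCn×1, McN×1, Mcn×1, mCN×1, mCn×1, mcN×1, mcn×1
mmCcnn gametes: mCn×4, mcn×4
MmCcNn×mmCcnn grid (8·8=64): MmCCNn=4 MmCCnn=4 MmCcNn=8 MmCcnn=8 MmccNn=4 Mmccnn=4 mmCCNn=4 mmCCnn=4 mmCcNn=8 mmCcnn=8 mmccNn=4 mmccnn=4
MmCcNn hits 8/64; gcd=8; 8÷8/64÷8 = 1/8

P(MmCcNn) = 1/8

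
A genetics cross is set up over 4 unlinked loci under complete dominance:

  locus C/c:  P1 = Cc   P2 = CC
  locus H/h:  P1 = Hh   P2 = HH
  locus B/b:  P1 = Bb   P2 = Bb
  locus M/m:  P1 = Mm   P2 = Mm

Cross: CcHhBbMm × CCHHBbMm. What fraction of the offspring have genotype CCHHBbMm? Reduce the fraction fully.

CcHhBbMm gametes: CHBM×1, CHBm×1, CHbM×1, CHbm×1, ChBM×1, ChBm×1, ChbM×1, Chbm×1, cHBM×1, cHBm×1, cHbM×1, cHbm×1, chBM×1, chBm×1, chbM×1, chbm×1
CCHHBbMm gametes: CHBM×4, CHBm×4, CHbM×4, CHbm×4
CcHhBbMm×CCHHBbMm grid (16·16=256): CCHHBBMM=4 CCHHBBMm=8 CCHHBBmm=4 CCHHBbMM=8 CCHHBbMm=16 CCHHBbmm=8 CCHHbbMM=4 CCHHbbMm=8 CCHHbbmm=4 CCHhBBMM=4 CCHhBBMm=8 CCHhBBmm=4 CCHhBbMM=8 CCHhBbMm=16 CCHhBbmm=8 CCHhbbMM=4 CCHhbbMm=8 CCHhbbmm=4 CcHHBBMM=4 CcHHBBMm=8 CcHHBBmm=4 CcHHBbMM=8 CcHHBbMm=16 CcHHBbmm=8 CcHHbbMM=4 CcHHbbMm=8 CcHHbbmm=4 CcHhBBMM=4 CcHhBBMm=8 CcHhBBmm=4 CcHhBbMM=8 CcHhBbMm=16 CcHhBbmm=8 CcHhbbMM=4 CcHhbbMm=8 CcHhbbmm=4
CCHHBbMm hits 16/256; gcd=16; 16÷16/256÷16 = 1/16

P(CCHHBbMm) = 1/16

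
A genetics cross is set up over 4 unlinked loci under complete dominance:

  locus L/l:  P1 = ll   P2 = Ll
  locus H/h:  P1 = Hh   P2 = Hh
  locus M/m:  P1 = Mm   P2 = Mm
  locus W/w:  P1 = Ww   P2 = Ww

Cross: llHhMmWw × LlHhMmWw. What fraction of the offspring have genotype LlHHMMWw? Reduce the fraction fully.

P(LlHHMMWw) = 1/64

llHhMmWw gametes: lHMW×2, lHMw×2, lHmW×2, lHmw×2, lhMW×2, lhMw×2, lhmW×2, lhmw×2
LlHhMmWw gametes: LHMW×1, LHMw×1, LHmW×1, LHmw×1, LhMW×1, LhMw×1, LhmW×1, Lhmw×1, lHMW×1, lHMw×1, lHmW×1, lHmw×1, lhMW×1, lhMw×1, lhmW×1, lhmw×1
llHhMmWw×LlHhMmWw grid (16·16=256): LlHHMMWW=2 LlHHMMWw=4 LlHHMMww=2 LlHHMmWW=4 LlHHMmWw=8 LlHHMmww=4 LlHHmmWW=2 LlHHmmWw=4 LlHHmmww=2 LlHhMMWW=4 LlHhMMWw=8 LlHhMMww=4 LlHhMmWW=8 LlHhMmWw=16 LlHhMmww=8 LlHhmmWW=4 LlHhmmWw=8 LlHhmmww=4 LlhhMMWW=2 LlhhMMWw=4 LlhhMMww=2 LlhhMmWW=4 LlhhMmWw=8 LlhhMmww=4 LlhhmmWW=2 LlhhmmWw=4 Llhhmmww=2 llHHMMWW=2 llHHMMWw=4 llHHMMww=2 llHHMmWW=4 llHHMmWw=8 llHHMmww=4 llHHmmWW=2 llHHmmWw=4 llHHmmww=2 llHhMMWW=4 llHhMMWw=8 llHhMMww=4 llHhMmWW=8 llHhMmWw=16 llHhMmww=8 llHhmmWW=4 llHhmmWw=8 llHhmmww=4 llhhMMWW=2 llhhMMWw=4 llhhMMww=2 llhhMmWW=4 llhhMmWw=8 llhhMmww=4 llhhmmWW=2 llhhmmWw=4 llhhmmww=2
LlHHMMWw hits 4/256; gcd=4; 4÷4/256÷4 = 1/64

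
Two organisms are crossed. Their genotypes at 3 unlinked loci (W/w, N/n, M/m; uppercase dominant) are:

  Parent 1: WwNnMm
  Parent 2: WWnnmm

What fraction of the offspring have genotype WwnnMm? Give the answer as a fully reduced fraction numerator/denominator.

WwNnMm gametes: WNM×1, WNm×1, WnM×1, Wnm×1, wNM×1, wNm×1, wnM×1, wnm×1
WWnnmm gametes: Wnm×8
WwNnMm×WWnnmm grid (8·8=64): WWNnMm=8 WWNnmm=8 WWnnMm=8 WWnnmm=8 WwNnMm=8 WwNnmm=8 WwnnMm=8 Wwnnmm=8
WwnnMm hits 8/64; gcd=8; 8÷8/64÷8 = 1/8

P(WwnnMm) = 1/8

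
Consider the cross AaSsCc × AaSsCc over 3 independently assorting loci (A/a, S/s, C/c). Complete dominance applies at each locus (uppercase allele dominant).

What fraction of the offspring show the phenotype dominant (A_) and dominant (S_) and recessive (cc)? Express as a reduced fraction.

AaSsCc gametes: ASC×1, ASc×1, AsC×1, Asc×1, aSC×1, aSc×1, asC×1, asc×1
AaSsCc gametes: ASC×1, ASc×1, AsC×1, Asc×1, aSC×1, aSc×1, asC×1, asc×1
AaSsCc×AaSsCc grid (8·8=64): AASSCC=1 AASSCc=2 AASScc=1 AASsCC=2 AASsCc=4 AASscc=2 AAssCC=1 AAssCc=2 AAsscc=1 AaSSCC=2 AaSSCc=4 AaSScc=2 AaSsCC=4 AaSsCc=8 AaSscc=4 AassCC=2 AassCc=4 Aasscc=2 aaSSCC=1 aaSSCc=2 aaSScc=1 aaSsCC=2 aaSsCc=4 aaSscc=2 aassCC=1 aassCc=2 aasscc=1
A_ S_ cc hits 9/64; gcd=1; 9÷1/64÷1 = 9/64

P(A_ S_ cc) = 9/64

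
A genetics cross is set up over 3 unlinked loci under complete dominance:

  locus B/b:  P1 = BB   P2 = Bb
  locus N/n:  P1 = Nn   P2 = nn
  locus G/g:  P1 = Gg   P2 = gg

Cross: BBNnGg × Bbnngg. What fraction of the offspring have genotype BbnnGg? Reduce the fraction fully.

BBNnGg gametes: BNG×2, BNg×2, BnG×2, Bng×2
Bbnngg gametes: Bng×4, bng×4
BBNnGg×Bbnngg grid (8·8=64): BBNnGg=8 BBNngg=8 BBnnGg=8 BBnngg=8 BbNnGg=8 BbNngg=8 BbnnGg=8 Bbnngg=8
BbnnGg hits 8/64; gcd=8; 8÷8/64÷8 = 1/8

P(BbnnGg) = 1/8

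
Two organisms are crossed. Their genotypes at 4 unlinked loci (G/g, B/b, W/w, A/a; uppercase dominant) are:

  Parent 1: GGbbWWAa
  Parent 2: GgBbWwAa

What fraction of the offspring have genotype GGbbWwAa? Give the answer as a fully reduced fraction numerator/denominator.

GGbbWWAa gametes: GbWA×8, GbWa×8
GgBbWwAa gametes: GBWA×1, GBWa×1, GBwA×1, GBwa×1, GbWA×1, GbWa×1, GbwA×1, Gbwa×1, gBWA×1, gBWa×1, gBwA×1, gBwa×1, gbWA×1, gbWa×1, gbwA×1, gbwa×1
GGbbWWAa×GgBbWwAa grid (16·16=256): GGBbWWAA=8 GGBbWWAa=16 GGBbWWaa=8 GGBbWwAA=8 GGBbWwAa=16 GGBbWwaa=8 GGbbWWAA=8 GGbbWWAa=16 GGbbWWaa=8 GGbbWwAA=8 GGbbWwAa=16 GGbbWwaa=8 GgBbWWAA=8 GgBbWWAa=16 GgBbWWaa=8 GgBbWwAA=8 GgBbWwAa=16 GgBbWwaa=8 GgbbWWAA=8 GgbbWWAa=16 GgbbWWaa=8 GgbbWwAA=8 GgbbWwAa=16 GgbbWwaa=8
GGbbWwAa hits 16/256; gcd=16; 16÷16/256÷16 = 1/16

P(GGbbWwAa) = 1/16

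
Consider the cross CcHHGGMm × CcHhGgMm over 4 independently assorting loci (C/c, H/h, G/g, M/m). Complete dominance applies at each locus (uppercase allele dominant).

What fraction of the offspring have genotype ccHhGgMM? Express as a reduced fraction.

P(ccHhGgMM) = 1/64

CcHHGGMm gametes: CHGM×4, CHGm×4, cHGM×4, cHGm×4
CcHhGgMm gametes: CHGM×1, CHGm×1, CHgM×1, CHgm×1, ChGM×1, ChGm×1, ChgM×1, Chgm×1, cHGM×1, cHGm×1, cHgM×1, cHgm×1, chGM×1, chGm×1, chgM×1, chgm×1
CcHHGGMm×CcHhGgMm grid (16·16=256): CCHHGGMM=4 CCHHGGMm=8 CCHHGGmm=4 CCHHGgMM=4 CCHHGgMm=8 CCHHGgmm=4 CCHhGGMM=4 CCHhGGMm=8 CCHhGGmm=4 CCHhGgMM=4 CCHhGgMm=8 CCHhGgmm=4 CcHHGGMM=8 CcHHGGMm=16 CcHHGGmm=8 CcHHGgMM=8 CcHHGgMm=16 CcHHGgmm=8 CcHhGGMM=8 CcHhGGMm=16 CcHhGGmm=8 CcHhGgMM=8 CcHhGgMm=16 CcHhGgmm=8 ccHHGGMM=4 ccHHGGMm=8 ccHHGGmm=4 ccHHGgMM=4 ccHHGgMm=8 ccHHGgmm=4 ccHhGGMM=4 ccHhGGMm=8 ccHhGGmm=4 ccHhGgMM=4 ccHhGgMm=8 ccHhGgmm=4
ccHhGgMM hits 4/256; gcd=4; 4÷4/256÷4 = 1/64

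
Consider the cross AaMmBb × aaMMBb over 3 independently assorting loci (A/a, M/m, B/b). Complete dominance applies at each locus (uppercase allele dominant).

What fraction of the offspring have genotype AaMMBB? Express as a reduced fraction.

P(AaMMBB) = 1/16

AaMmBb gametes: AMB×1, AMb×1, AmB×1, Amb×1, aMB×1, aMb×1, amB×1, amb×1
aaMMBb gametes: aMB×4, aMb×4
AaMmBb×aaMMBb grid (8·8=64): AaMMBB=4 AaMMBb=8 AaMMbb=4 AaMmBB=4 AaMmBb=8 AaMmbb=4 aaMMBB=4 aaMMBb=8 aaMMbb=4 aaMmBB=4 aaMmBb=8 aaMmbb=4
AaMMBB hits 4/64; gcd=4; 4÷4/64÷4 = 1/16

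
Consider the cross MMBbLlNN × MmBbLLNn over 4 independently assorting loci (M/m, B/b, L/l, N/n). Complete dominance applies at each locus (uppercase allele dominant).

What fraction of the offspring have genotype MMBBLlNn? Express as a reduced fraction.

MMBbLlNN gametes: MBLN×4, MBlN×4, MbLN×4, MblN×4
MmBbLLNn gametes: MBLN×2, MBLn×2, MbLN×2, MbLn×2, mBLN×2, mBLn×2, mbLN×2, mbLn×2
MMBbLlNN×MmBbLLNn grid (16·16=256): MMBBLLNN=8 MMBBLLNn=8 MMBBLlNN=8 MMBBLlNn=8 MMBbLLNN=16 MMBbLLNn=16 MMBbLlNN=16 MMBbLlNn=16 MMbbLLNN=8 MMbbLLNn=8 MMbbLlNN=8 MMbbLlNn=8 MmBBLLNN=8 MmBBLLNn=8 MmBBLlNN=8 MmBBLlNn=8 MmBbLLNN=16 MmBbLLNn=16 MmBbLlNN=16 MmBbLlNn=16 MmbbLLNN=8 MmbbLLNn=8 MmbbLlNN=8 MmbbLlNn=8
MMBBLlNn hits 8/256; gcd=8; 8÷8/256÷8 = 1/32

P(MMBBLlNn) = 1/32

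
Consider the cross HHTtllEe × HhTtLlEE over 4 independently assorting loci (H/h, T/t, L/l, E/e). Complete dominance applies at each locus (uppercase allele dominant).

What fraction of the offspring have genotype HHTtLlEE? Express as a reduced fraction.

P(HHTtLlEE) = 1/16

HHTtllEe gametes: HTlE×4, HTle×4, HtlE×4, Htle×4
HhTtLlEE gametes: HTLE×2, HTlE×2, HtLE×2, HtlE×2, hTLE×2, hTlE×2, htLE×2, htlE×2
HHTtllEe×HhTtLlEE grid (16·16=256): HHTTLlEE=8 HHTTLlEe=8 HHTTllEE=8 HHTTllEe=8 HHTtLlEE=16 HHTtLlEe=16 HHTtllEE=16 HHTtllEe=16 HHttLlEE=8 HHttLlEe=8 HHttllEE=8 HHttllEe=8 HhTTLlEE=8 HhTTLlEe=8 HhTTllEE=8 HhTTllEe=8 HhTtLlEE=16 HhTtLlEe=16 HhTtllEE=16 HhTtllEe=16 HhttLlEE=8 HhttLlEe=8 HhttllEE=8 HhttllEe=8
HHTtLlEE hits 16/256; gcd=16; 16÷16/256÷16 = 1/16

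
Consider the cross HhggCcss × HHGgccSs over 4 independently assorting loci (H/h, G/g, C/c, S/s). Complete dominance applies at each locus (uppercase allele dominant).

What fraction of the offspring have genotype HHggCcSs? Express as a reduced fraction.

HhggCcss gametes: HgCs×4, Hgcs×4, hgCs×4, hgcs×4
HHGgccSs gametes: HGcS×4, HGcs×4, HgcS×4, Hgcs×4
HhggCcss×HHGgccSs grid (16·16=256): HHGgCcSs=16 HHGgCcss=16 HHGgccSs=16 HHGgccss=16 HHggCcSs=16 HHggCcss=16 HHggccSs=16 HHggccss=16 HhGgCcSs=16 HhGgCcss=16 HhGgccSs=16 HhGgccss=16 HhggCcSs=16 HhggCcss=16 HhggccSs=16 Hhggccss=16
HHggCcSs hits 16/256; gcd=16; 16÷16/256÷16 = 1/16

P(HHggCcSs) = 1/16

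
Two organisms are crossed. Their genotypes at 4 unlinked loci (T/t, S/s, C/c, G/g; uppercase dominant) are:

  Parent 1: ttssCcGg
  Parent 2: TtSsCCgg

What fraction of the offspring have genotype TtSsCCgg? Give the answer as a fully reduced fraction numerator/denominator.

P(TtSsCCgg) = 1/16

ttssCcGg gametes: tsCG×4, tsCg×4, tscG×4, tscg×4
TtSsCCgg gametes: TSCg×4, TsCg×4, tSCg×4, tsCg×4
ttssCcGg×TtSsCCgg grid (16·16=256): TtSsCCGg=16 TtSsCCgg=16 TtSsCcGg=16 TtSsCcgg=16 TtssCCGg=16 TtssCCgg=16 TtssCcGg=16 TtssCcgg=16 ttSsCCGg=16 ttSsCCgg=16 ttSsCcGg=16 ttSsCcgg=16 ttssCCGg=16 ttssCCgg=16 ttssCcGg=16 ttssCcgg=16
TtSsCCgg hits 16/256; gcd=16; 16÷16/256÷16 = 1/16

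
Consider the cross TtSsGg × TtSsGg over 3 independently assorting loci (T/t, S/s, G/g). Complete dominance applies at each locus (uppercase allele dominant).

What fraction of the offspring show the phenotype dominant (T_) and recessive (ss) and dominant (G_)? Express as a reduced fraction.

P(T_ ss G_) = 9/64

TtSsGg gametes: TSG×1, TSg×1, TsG×1, Tsg×1, tSG×1, tSg×1, tsG×1, tsg×1
TtSsGg gametes: TSG×1, TSg×1, TsG×1, Tsg×1, tSG×1, tSg×1, tsG×1, tsg×1
TtSsGg×TtSsGg grid (8·8=64): TTSSGG=1 TTSSGg=2 TTSSgg=1 TTSsGG=2 TTSsGg=4 TTSsgg=2 TTssGG=1 TTssGg=2 TTssgg=1 TtSSGG=2 TtSSGg=4 TtSSgg=2 TtSsGG=4 TtSsGg=8 TtSsgg=4 TtssGG=2 TtssGg=4 Ttssgg=2 ttSSGG=1 ttSSGg=2 ttSSgg=1 ttSsGG=2 ttSsGg=4 ttSsgg=2 ttssGG=1 ttssGg=2 ttssgg=1
T_ ss G_ hits 9/64; gcd=1; 9÷1/64÷1 = 9/64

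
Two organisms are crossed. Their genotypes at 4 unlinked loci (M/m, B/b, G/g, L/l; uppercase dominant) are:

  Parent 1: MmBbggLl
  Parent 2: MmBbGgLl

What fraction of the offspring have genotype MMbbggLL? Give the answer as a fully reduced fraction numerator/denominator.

MmBbggLl gametes: MBgL×2, MBgl×2, MbgL×2, Mbgl×2, mBgL×2, mBgl×2, mbgL×2, mbgl×2
MmBbGgLl gametes: MBGL×1, MBGl×1, MBgL×1, MBgl×1, MbGL×1, MbGl×1, MbgL×1, Mbgl×1, mBGL×1, mBGl×1, mBgL×1, mBgl×1, mbGL×1, mbGl×1, mbgL×1, mbgl×1
MmBbggLl×MmBbGgLl grid (16·16=256): MMBBGgLL=2 MMBBGgLl=4 MMBBGgll=2 MMBBggLL=2 MMBBggLl=4 MMBBggll=2 MMBbGgLL=4 MMBbGgLl=8 MMBbGgll=4 MMBbggLL=4 MMBbggLl=8 MMBbggll=4 MMbbGgLL=2 MMbbGgLl=4 MMbbGgll=2 MMbbggLL=2 MMbbggLl=4 MMbbggll=2 MmBBGgLL=4 MmBBGgLl=8 MmBBGgll=4 MmBBggLL=4 MmBBggLl=8 MmBBggll=4 MmBbGgLL=8 MmBbGgLl=16 MmBbGgll=8 MmBbggLL=8 MmBbggLl=16 MmBbggll=8 MmbbGgLL=4 MmbbGgLl=8 MmbbGgll=4 MmbbggLL=4 MmbbggLl=8 Mmbbggll=4 mmBBGgLL=2 mmBBGgLl=4 mmBBGgll=2 mmBBggLL=2 mmBBggLl=4 mmBBggll=2 mmBbGgLL=4 mmBbGgLl=8 mmBbGgll=4 mmBbggLL=4 mmBbggLl=8 mmBbggll=4 mmbbGgLL=2 mmbbGgLl=4 mmbbGgll=2 mmbbggLL=2 mmbbggLl=4 mmbbggll=2
MMbbggLL hits 2/256; gcd=2; 2÷2/256÷2 = 1/128

P(MMbbggLL) = 1/128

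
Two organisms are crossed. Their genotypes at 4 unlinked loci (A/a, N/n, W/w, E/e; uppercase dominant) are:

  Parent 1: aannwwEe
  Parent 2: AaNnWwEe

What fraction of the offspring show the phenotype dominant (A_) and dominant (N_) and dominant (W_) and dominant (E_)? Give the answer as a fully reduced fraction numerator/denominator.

aannwwEe gametes: anwE×8, anwe×8
AaNnWwEe gametes: ANWE×1, ANWe×1, ANwE×1, ANwe×1, AnWE×1, AnWe×1, AnwE×1, Anwe×1, aNWE×1, aNWe×1, aNwE×1, aNwe×1, anWE×1, anWe×1, anwE×1, anwe×1
aannwwEe×AaNnWwEe grid (16·16=256): AaNnWwEE=8 AaNnWwEe=16 AaNnWwee=8 AaNnwwEE=8 AaNnwwEe=16 AaNnwwee=8 AannWwEE=8 AannWwEe=16 AannWwee=8 AannwwEE=8 AannwwEe=16 Aannwwee=8 aaNnWwEE=8 aaNnWwEe=16 aaNnWwee=8 aaNnwwEE=8 aaNnwwEe=16 aaNnwwee=8 aannWwEE=8 aannWwEe=16 aannWwee=8 aannwwEE=8 aannwwEe=16 aannwwee=8
A_ N_ W_ E_ hits 24/256; gcd=8; 24÷8/256÷8 = 3/32

P(A_ N_ W_ E_) = 3/32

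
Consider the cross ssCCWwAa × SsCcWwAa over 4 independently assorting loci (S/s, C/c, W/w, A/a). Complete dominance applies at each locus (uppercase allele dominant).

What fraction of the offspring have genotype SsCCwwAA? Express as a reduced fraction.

P(SsCCwwAA) = 1/64

ssCCWwAa gametes: sCWA×4, sCWa×4, sCwA×4, sCwa×4
SsCcWwAa gametes: SCWA×1, SCWa×1, SCwA×1, SCwa×1, ScWA×1, ScWa×1, ScwA×1, Scwa×1, sCWA×1, sCWa×1, sCwA×1, sCwa×1, scWA×1, scWa×1, scwA×1, scwa×1
ssCCWwAa×SsCcWwAa grid (16·16=256): SsCCWWAA=4 SsCCWWAa=8 SsCCWWaa=4 SsCCWwAA=8 SsCCWwAa=16 SsCCWwaa=8 SsCCwwAA=4 SsCCwwAa=8 SsCCwwaa=4 SsCcWWAA=4 SsCcWWAa=8 SsCcWWaa=4 SsCcWwAA=8 SsCcWwAa=16 SsCcWwaa=8 SsCcwwAA=4 SsCcwwAa=8 SsCcwwaa=4 ssCCWWAA=4 ssCCWWAa=8 ssCCWWaa=4 ssCCWwAA=8 ssCCWwAa=16 ssCCWwaa=8 ssCCwwAA=4 ssCCwwAa=8 ssCCwwaa=4 ssCcWWAA=4 ssCcWWAa=8 ssCcWWaa=4 ssCcWwAA=8 ssCcWwAa=16 ssCcWwaa=8 ssCcwwAA=4 ssCcwwAa=8 ssCcwwaa=4
SsCCwwAA hits 4/256; gcd=4; 4÷4/256÷4 = 1/64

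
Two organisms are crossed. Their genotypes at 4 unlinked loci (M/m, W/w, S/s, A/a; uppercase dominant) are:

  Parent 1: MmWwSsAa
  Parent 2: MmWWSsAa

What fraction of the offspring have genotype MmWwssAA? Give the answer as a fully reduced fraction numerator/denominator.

P(MmWwssAA) = 1/64

MmWwSsAa gametes: MWSA×1, MWSa×1, MWsA×1, MWsa×1, MwSA×1, MwSa×1, MwsA×1, Mwsa×1, mWSA×1, mWSa×1, mWsA×1, mWsa×1, mwSA×1, mwSa×1, mwsA×1, mwsa×1
MmWWSsAa gametes: MWSA×2, MWSa×2, MWsA×2, MWsa×2, mWSA×2, mWSa×2, mWsA×2, mWsa×2
MmWwSsAa×MmWWSsAa grid (16·16=256): MMWWSSAA=2 MMWWSSAa=4 MMWWSSaa=2 MMWWSsAA=4 MMWWSsAa=8 MMWWSsaa=4 MMWWssAA=2 MMWWssAa=4 MMWWssaa=2 MMWwSSAA=2 MMWwSSAa=4 MMWwSSaa=2 MMWwSsAA=4 MMWwSsAa=8 MMWwSsaa=4 MMWwssAA=2 MMWwssAa=4 MMWwssaa=2 MmWWSSAA=4 MmWWSSAa=8 MmWWSSaa=4 MmWWSsAA=8 MmWWSsAa=16 MmWWSsaa=8 MmWWssAA=4 MmWWssAa=8 MmWWssaa=4 MmWwSSAA=4 MmWwSSAa=8 MmWwSSaa=4 MmWwSsAA=8 MmWwSsAa=16 MmWwSsaa=8 MmWwssAA=4 MmWwssAa=8 MmWwssaa=4 mmWWSSAA=2 mmWWSSAa=4 mmWWSSaa=2 mmWWSsAA=4 mmWWSsAa=8 mmWWSsaa=4 mmWWssAA=2 mmWWssAa=4 mmWWssaa=2 mmWwSSAA=2 mmWwSSAa=4 mmWwSSaa=2 mmWwSsAA=4 mmWwSsAa=8 mmWwSsaa=4 mmWwssAA=2 mmWwssAa=4 mmWwssaa=2
MmWwssAA hits 4/256; gcd=4; 4÷4/256÷4 = 1/64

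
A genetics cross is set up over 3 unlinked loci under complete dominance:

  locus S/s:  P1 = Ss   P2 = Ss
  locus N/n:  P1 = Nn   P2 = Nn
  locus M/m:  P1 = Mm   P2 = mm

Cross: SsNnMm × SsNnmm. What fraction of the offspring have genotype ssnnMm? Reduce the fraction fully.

SsNnMm gametes: SNM×1, SNm×1, SnM×1, Snm×1, sNM×1, sNm×1, snM×1, snm×1
SsNnmm gametes: SNm×2, Snm×2, sNm×2, snm×2
SsNnMm×SsNnmm grid (8·8=64): SSNNMm=2 SSNNmm=2 SSNnMm=4 SSNnmm=4 SSnnMm=2 SSnnmm=2 SsNNMm=4 SsNNmm=4 SsNnMm=8 SsNnmm=8 SsnnMm=4 Ssnnmm=4 ssNNMm=2 ssNNmm=2 ssNnMm=4 ssNnmm=4 ssnnMm=2 ssnnmm=2
ssnnMm hits 2/64; gcd=2; 2÷2/64÷2 = 1/32

P(ssnnMm) = 1/32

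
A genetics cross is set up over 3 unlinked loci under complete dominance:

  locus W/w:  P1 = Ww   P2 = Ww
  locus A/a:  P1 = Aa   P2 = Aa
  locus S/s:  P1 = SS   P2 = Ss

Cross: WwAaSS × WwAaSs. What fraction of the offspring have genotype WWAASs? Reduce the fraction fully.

P(WWAASs) = 1/32

WwAaSS gametes: WAS×2, WaS×2, wAS×2, waS×2
WwAaSs gametes: WAS×1, WAs×1, WaS×1, Was×1, wAS×1, wAs×1, waS×1, was×1
WwAaSS×WwAaSs grid (8·8=64): WWAASS=2 WWAASs=2 WWAaSS=4 WWAaSs=4 WWaaSS=2 WWaaSs=2 WwAASS=4 WwAASs=4 WwAaSS=8 WwAaSs=8 WwaaSS=4 WwaaSs=4 wwAASS=2 wwAASs=2 wwAaSS=4 wwAaSs=4 wwaaSS=2 wwaaSs=2
WWAASs hits 2/64; gcd=2; 2÷2/64÷2 = 1/32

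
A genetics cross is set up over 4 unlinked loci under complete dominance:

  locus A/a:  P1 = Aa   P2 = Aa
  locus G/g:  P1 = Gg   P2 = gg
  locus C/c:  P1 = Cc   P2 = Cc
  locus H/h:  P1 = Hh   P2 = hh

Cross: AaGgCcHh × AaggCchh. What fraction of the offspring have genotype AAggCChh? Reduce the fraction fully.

AaGgCcHh gametes: AGCH×1, AGCh×1, AGcH×1, AGch×1, AgCH×1, AgCh×1, AgcH×1, Agch×1, aGCH×1, aGCh×1, aGcH×1, aGch×1, agCH×1, agCh×1, agcH×1, agch×1
AaggCchh gametes: AgCh×4, Agch×4, agCh×4, agch×4
AaGgCcHh×AaggCchh grid (16·16=256): AAGgCCHh=4 AAGgCChh=4 AAGgCcHh=8 AAGgCchh=8 AAGgccHh=4 AAGgcchh=4 AAggCCHh=4 AAggCChh=4 AAggCcHh=8 AAggCchh=8 AAggccHh=4 AAggcchh=4 AaGgCCHh=8 AaGgCChh=8 AaGgCcHh=16 AaGgCchh=16 AaGgccHh=8 AaGgcchh=8 AaggCCHh=8 AaggCChh=8 AaggCcHh=16 AaggCchh=16 AaggccHh=8 Aaggcchh=8 aaGgCCHh=4 aaGgCChh=4 aaGgCcHh=8 aaGgCchh=8 aaGgccHh=4 aaGgcchh=4 aaggCCHh=4 aaggCChh=4 aaggCcHh=8 aaggCchh=8 aaggccHh=4 aaggcchh=4
AAggCChh hits 4/256; gcd=4; 4÷4/256÷4 = 1/64

P(AAggCChh) = 1/64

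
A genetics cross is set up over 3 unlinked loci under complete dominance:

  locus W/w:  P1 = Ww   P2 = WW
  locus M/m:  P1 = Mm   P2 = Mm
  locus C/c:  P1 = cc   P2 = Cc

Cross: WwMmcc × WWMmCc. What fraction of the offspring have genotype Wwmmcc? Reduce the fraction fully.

P(Wwmmcc) = 1/16

WwMmcc gametes: WMc×2, Wmc×2, wMc×2, wmc×2
WWMmCc gametes: WMC×2, WMc×2, WmC×2, Wmc×2
WwMmcc×WWMmCc grid (8·8=64): WWMMCc=4 WWMMcc=4 WWMmCc=8 WWMmcc=8 WWmmCc=4 WWmmcc=4 WwMMCc=4 WwMMcc=4 WwMmCc=8 WwMmcc=8 WwmmCc=4 Wwmmcc=4
Wwmmcc hits 4/64; gcd=4; 4÷4/64÷4 = 1/16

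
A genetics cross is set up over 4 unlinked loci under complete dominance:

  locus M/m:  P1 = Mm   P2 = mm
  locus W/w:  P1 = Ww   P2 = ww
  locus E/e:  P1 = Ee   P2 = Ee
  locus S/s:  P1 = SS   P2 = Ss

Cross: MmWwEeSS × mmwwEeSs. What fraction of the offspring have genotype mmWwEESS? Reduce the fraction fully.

MmWwEeSS gametes: MWES×2, MWeS×2, MwES×2, MweS×2, mWES×2, mWeS×2, mwES×2, mweS×2
mmwwEeSs gametes: mwES×4, mwEs×4, mweS×4, mwes×4
MmWwEeSS×mmwwEeSs grid (16·16=256): MmWwEESS=8 MmWwEESs=8 MmWwEeSS=16 MmWwEeSs=16 MmWweeSS=8 MmWweeSs=8 MmwwEESS=8 MmwwEESs=8 MmwwEeSS=16 MmwwEeSs=16 MmwweeSS=8 MmwweeSs=8 mmWwEESS=8 mmWwEESs=8 mmWwEeSS=16 mmWwEeSs=16 mmWweeSS=8 mmWweeSs=8 mmwwEESS=8 mmwwEESs=8 mmwwEeSS=16 mmwwEeSs=16 mmwweeSS=8 mmwweeSs=8
mmWwEESS hits 8/256; gcd=8; 8÷8/256÷8 = 1/32

P(mmWwEESS) = 1/32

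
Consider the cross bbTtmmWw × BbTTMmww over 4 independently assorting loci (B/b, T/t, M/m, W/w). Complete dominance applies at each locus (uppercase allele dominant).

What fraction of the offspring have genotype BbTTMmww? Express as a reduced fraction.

bbTtmmWw gametes: bTmW×4, bTmw×4, btmW×4, btmw×4
BbTTMmww gametes: BTMw×4, BTmw×4, bTMw×4, bTmw×4
bbTtmmWw×BbTTMmww grid (16·16=256): BbTTMmWw=16 BbTTMmww=16 BbTTmmWw=16 BbTTmmww=16 BbTtMmWw=16 BbTtMmww=16 BbTtmmWw=16 BbTtmmww=16 bbTTMmWw=16 bbTTMmww=16 bbTTmmWw=16 bbTTmmww=16 bbTtMmWw=16 bbTtMmww=16 bbTtmmWw=16 bbTtmmww=16
BbTTMmww hits 16/256; gcd=16; 16÷16/256÷16 = 1/16

P(BbTTMmww) = 1/16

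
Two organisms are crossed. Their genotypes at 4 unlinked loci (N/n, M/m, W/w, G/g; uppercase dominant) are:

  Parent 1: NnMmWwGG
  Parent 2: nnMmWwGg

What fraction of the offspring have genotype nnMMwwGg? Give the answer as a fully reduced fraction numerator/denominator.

P(nnMMwwGg) = 1/64

NnMmWwGG gametes: NMWG×2, NMwG×2, NmWG×2, NmwG×2, nMWG×2, nMwG×2, nmWG×2, nmwG×2
nnMmWwGg gametes: nMWG×2, nMWg×2, nMwG×2, nMwg×2, nmWG×2, nmWg×2, nmwG×2, nmwg×2
NnMmWwGG×nnMmWwGg grid (16·16=256): NnMMWWGG=4 NnMMWWGg=4 NnMMWwGG=8 NnMMWwGg=8 NnMMwwGG=4 NnMMwwGg=4 NnMmWWGG=8 NnMmWWGg=8 NnMmWwGG=16 NnMmWwGg=16 NnMmwwGG=8 NnMmwwGg=8 NnmmWWGG=4 NnmmWWGg=4 NnmmWwGG=8 NnmmWwGg=8 NnmmwwGG=4 NnmmwwGg=4 nnMMWWGG=4 nnMMWWGg=4 nnMMWwGG=8 nnMMWwGg=8 nnMMwwGG=4 nnMMwwGg=4 nnMmWWGG=8 nnMmWWGg=8 nnMmWwGG=16 nnMmWwGg=16 nnMmwwGG=8 nnMmwwGg=8 nnmmWWGG=4 nnmmWWGg=4 nnmmWwGG=8 nnmmWwGg=8 nnmmwwGG=4 nnmmwwGg=4
nnMMwwGg hits 4/256; gcd=4; 4÷4/256÷4 = 1/64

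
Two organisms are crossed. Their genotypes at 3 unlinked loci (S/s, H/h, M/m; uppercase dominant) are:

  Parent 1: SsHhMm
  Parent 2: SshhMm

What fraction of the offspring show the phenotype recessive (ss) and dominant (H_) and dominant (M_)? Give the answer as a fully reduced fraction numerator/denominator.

SsHhMm gametes: SHM×1, SHm×1, ShM×1, Shm×1, sHM×1, sHm×1, shM×1, shm×1
SshhMm gametes: ShM×2, Shm×2, shM×2, shm×2
SsHhMm×SshhMm grid (8·8=64): SSHhMM=2 SSHhMm=4 SSHhmm=2 SShhMM=2 SShhMm=4 SShhmm=2 SsHhMM=4 SsHhMm=8 SsHhmm=4 SshhMM=4 SshhMm=8 Sshhmm=4 ssHhMM=2 ssHhMm=4 ssHhmm=2 sshhMM=2 sshhMm=4 sshhmm=2
ss H_ M_ hits 6/64; gcd=2; 6÷2/64÷2 = 3/32

P(ss H_ M_) = 3/32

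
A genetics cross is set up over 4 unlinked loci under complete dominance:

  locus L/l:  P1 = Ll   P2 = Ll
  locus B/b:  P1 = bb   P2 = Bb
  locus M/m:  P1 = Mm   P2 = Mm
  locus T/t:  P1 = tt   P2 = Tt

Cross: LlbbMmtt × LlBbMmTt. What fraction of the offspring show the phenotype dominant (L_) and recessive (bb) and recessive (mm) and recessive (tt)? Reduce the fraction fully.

P(L_ bb mm tt) = 3/64

LlbbMmtt gametes: LbMt×4, Lbmt×4, lbMt×4, lbmt×4
LlBbMmTt gametes: LBMT×1, LBMt×1, LBmT×1, LBmt×1, LbMT×1, LbMt×1, LbmT×1, Lbmt×1, lBMT×1, lBMt×1, lBmT×1, lBmt×1, lbMT×1, lbMt×1, lbmT×1, lbmt×1
LlbbMmtt×LlBbMmTt grid (16·16=256): LLBbMMTt=4 LLBbMMtt=4 LLBbMmTt=8 LLBbMmtt=8 LLBbmmTt=4 LLBbmmtt=4 LLbbMMTt=4 LLbbMMtt=4 LLbbMmTt=8 LLbbMmtt=8 LLbbmmTt=4 LLbbmmtt=4 LlBbMMTt=8 LlBbMMtt=8 LlBbMmTt=16 LlBbMmtt=16 LlBbmmTt=8 LlBbmmtt=8 LlbbMMTt=8 LlbbMMtt=8 LlbbMmTt=16 LlbbMmtt=16 LlbbmmTt=8 Llbbmmtt=8 llBbMMTt=4 llBbMMtt=4 llBbMmTt=8 llBbMmtt=8 llBbmmTt=4 llBbmmtt=4 llbbMMTt=4 llbbMMtt=4 llbbMmTt=8 llbbMmtt=8 llbbmmTt=4 llbbmmtt=4
L_ bb mm tt hits 12/256; gcd=4; 12÷4/256÷4 = 3/64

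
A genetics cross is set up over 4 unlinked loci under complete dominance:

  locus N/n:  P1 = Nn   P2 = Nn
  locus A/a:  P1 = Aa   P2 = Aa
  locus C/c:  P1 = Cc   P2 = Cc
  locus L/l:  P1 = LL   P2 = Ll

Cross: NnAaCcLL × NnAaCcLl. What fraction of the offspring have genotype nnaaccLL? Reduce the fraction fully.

NnAaCcLL gametes: NACL×2, NAcL×2, NaCL×2, NacL×2, nACL×2, nAcL×2, naCL×2, nacL×2
NnAaCcLl gametes: NACL×1, NACl×1, NAcL×1, NAcl×1, NaCL×1, NaCl×1, NacL×1, Nacl×1, nACL×1, nACl×1, nAcL×1, nAcl×1, naCL×1, naCl×1, nacL×1, nacl×1
NnAaCcLL×NnAaCcLl grid (16·16=256): NNAACCLL=2 NNAACCLl=2 NNAACcLL=4 NNAACcLl=4 NNAAccLL=2 NNAAccLl=2 NNAaCCLL=4 NNAaCCLl=4 NNAaCcLL=8 NNAaCcLl=8 NNAaccLL=4 NNAaccLl=4 NNaaCCLL=2 NNaaCCLl=2 NNaaCcLL=4 NNaaCcLl=4 NNaaccLL=2 NNaaccLl=2 NnAACCLL=4 NnAACCLl=4 NnAACcLL=8 NnAACcLl=8 NnAAccLL=4 NnAAccLl=4 NnAaCCLL=8 NnAaCCLl=8 NnAaCcLL=16 NnAaCcLl=16 NnAaccLL=8 NnAaccLl=8 NnaaCCLL=4 NnaaCCLl=4 NnaaCcLL=8 NnaaCcLl=8 NnaaccLL=4 NnaaccLl=4 nnAACCLL=2 nnAACCLl=2 nnAACcLL=4 nnAACcLl=4 nnAAccLL=2 nnAAccLl=2 nnAaCCLL=4 nnAaCCLl=4 nnAaCcLL=8 nnAaCcLl=8 nnAaccLL=4 nnAaccLl=4 nnaaCCLL=2 nnaaCCLl=2 nnaaCcLL=4 nnaaCcLl=4 nnaaccLL=2 nnaaccLl=2
nnaaccLL hits 2/256; gcd=2; 2÷2/256÷2 = 1/128

P(nnaaccLL) = 1/128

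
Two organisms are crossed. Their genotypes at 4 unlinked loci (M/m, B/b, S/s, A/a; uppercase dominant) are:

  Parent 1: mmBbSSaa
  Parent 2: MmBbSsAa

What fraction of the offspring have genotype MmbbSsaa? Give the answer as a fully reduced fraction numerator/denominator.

P(MmbbSsaa) = 1/32

mmBbSSaa gametes: mBSa×8, mbSa×8
MmBbSsAa gametes: MBSA×1, MBSa×1, MBsA×1, MBsa×1, MbSA×1, MbSa×1, MbsA×1, Mbsa×1, mBSA×1, mBSa×1, mBsA×1, mBsa×1, mbSA×1, mbSa×1, mbsA×1, mbsa×1
mmBbSSaa×MmBbSsAa grid (16·16=256): MmBBSSAa=8 MmBBSSaa=8 MmBBSsAa=8 MmBBSsaa=8 MmBbSSAa=16 MmBbSSaa=16 MmBbSsAa=16 MmBbSsaa=16 MmbbSSAa=8 MmbbSSaa=8 MmbbSsAa=8 MmbbSsaa=8 mmBBSSAa=8 mmBBSSaa=8 mmBBSsAa=8 mmBBSsaa=8 mmBbSSAa=16 mmBbSSaa=16 mmBbSsAa=16 mmBbSsaa=16 mmbbSSAa=8 mmbbSSaa=8 mmbbSsAa=8 mmbbSsaa=8
MmbbSsaa hits 8/256; gcd=8; 8÷8/256÷8 = 1/32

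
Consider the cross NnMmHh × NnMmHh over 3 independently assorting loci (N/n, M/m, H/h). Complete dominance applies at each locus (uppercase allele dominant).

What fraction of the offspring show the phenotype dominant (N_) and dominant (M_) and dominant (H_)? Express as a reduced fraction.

NnMmHh gametes: NMH×1, NMh×1, NmH×1, Nmh×1, nMH×1, nMh×1, nmH×1, nmh×1
NnMmHh gametes: NMH×1, NMh×1, NmH×1, Nmh×1, nMH×1, nMh×1, nmH×1, nmh×1
NnMmHh×NnMmHh grid (8·8=64): NNMMHH=1 NNMMHh=2 NNMMhh=1 NNMmHH=2 NNMmHh=4 NNMmhh=2 NNmmHH=1 NNmmHh=2 NNmmhh=1 NnMMHH=2 NnMMHh=4 NnMMhh=2 NnMmHH=4 NnMmHh=8 NnMmhh=4 NnmmHH=2 NnmmHh=4 Nnmmhh=2 nnMMHH=1 nnMMHh=2 nnMMhh=1 nnMmHH=2 nnMmHh=4 nnMmhh=2 nnmmHH=1 nnmmHh=2 nnmmhh=1
N_ M_ H_ hits 27/64; gcd=1; 27÷1/64÷1 = 27/64

P(N_ M_ H_) = 27/64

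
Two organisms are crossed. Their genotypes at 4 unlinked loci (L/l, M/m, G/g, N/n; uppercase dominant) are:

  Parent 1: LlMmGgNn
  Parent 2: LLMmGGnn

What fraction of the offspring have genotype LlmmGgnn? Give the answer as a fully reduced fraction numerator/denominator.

P(LlmmGgnn) = 1/32

LlMmGgNn gametes: LMGN×1, LMGn×1, LMgN×1, LMgn×1, LmGN×1, LmGn×1, LmgN×1, Lmgn×1, lMGN×1, lMGn×1, lMgN×1, lMgn×1, lmGN×1, lmGn×1, lmgN×1, lmgn×1
LLMmGGnn gametes: LMGn×8, LmGn×8
LlMmGgNn×LLMmGGnn grid (16·16=256): LLMMGGNn=8 LLMMGGnn=8 LLMMGgNn=8 LLMMGgnn=8 LLMmGGNn=16 LLMmGGnn=16 LLMmGgNn=16 LLMmGgnn=16 LLmmGGNn=8 LLmmGGnn=8 LLmmGgNn=8 LLmmGgnn=8 LlMMGGNn=8 LlMMGGnn=8 LlMMGgNn=8 LlMMGgnn=8 LlMmGGNn=16 LlMmGGnn=16 LlMmGgNn=16 LlMmGgnn=16 LlmmGGNn=8 LlmmGGnn=8 LlmmGgNn=8 LlmmGgnn=8
LlmmGgnn hits 8/256; gcd=8; 8÷8/256÷8 = 1/32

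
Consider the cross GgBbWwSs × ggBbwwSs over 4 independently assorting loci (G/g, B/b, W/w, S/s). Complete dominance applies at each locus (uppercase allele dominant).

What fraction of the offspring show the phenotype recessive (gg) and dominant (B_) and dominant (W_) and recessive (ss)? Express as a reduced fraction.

P(gg B_ W_ ss) = 3/64

GgBbWwSs gametes: GBWS×1, GBWs×1, GBwS×1, GBws×1, GbWS×1, GbWs×1, GbwS×1, Gbws×1, gBWS×1, gBWs×1, gBwS×1, gBws×1, gbWS×1, gbWs×1, gbwS×1, gbws×1
ggBbwwSs gametes: gBwS×4, gBws×4, gbwS×4, gbws×4
GgBbWwSs×ggBbwwSs grid (16·16=256): GgBBWwSS=4 GgBBWwSs=8 GgBBWwss=4 GgBBwwSS=4 GgBBwwSs=8 GgBBwwss=4 GgBbWwSS=8 GgBbWwSs=16 GgBbWwss=8 GgBbwwSS=8 GgBbwwSs=16 GgBbwwss=8 GgbbWwSS=4 GgbbWwSs=8 GgbbWwss=4 GgbbwwSS=4 GgbbwwSs=8 Ggbbwwss=4 ggBBWwSS=4 ggBBWwSs=8 ggBBWwss=4 ggBBwwSS=4 ggBBwwSs=8 ggBBwwss=4 ggBbWwSS=8 ggBbWwSs=16 ggBbWwss=8 ggBbwwSS=8 ggBbwwSs=16 ggBbwwss=8 ggbbWwSS=4 ggbbWwSs=8 ggbbWwss=4 ggbbwwSS=4 ggbbwwSs=8 ggbbwwss=4
gg B_ W_ ss hits 12/256; gcd=4; 12÷4/256÷4 = 3/64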